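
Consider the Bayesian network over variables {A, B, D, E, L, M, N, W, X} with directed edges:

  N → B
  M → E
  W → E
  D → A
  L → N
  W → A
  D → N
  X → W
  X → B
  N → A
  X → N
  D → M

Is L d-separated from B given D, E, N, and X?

Yes

Enumerating the 6 paths from L to B and testing each for blocking by {D, E, N, X}:
Path 1: L → N → A ← W ← X → B
  N is a chain here and N is conditioned on, so the path is blocked at N.
Path 2: L → N → A ← D → M → E ← W ← X → B
  N is a chain here and N is conditioned on, so the path is blocked at N.
Path 3: L → N ← D → A ← W ← X → B
  D is a fork here and D is conditioned on, so the path is blocked at D.
Path 4: L → N ← D → M → E ← W ← X → B
  D is a fork here and D is conditioned on, so the path is blocked at D.
Path 5: L → N ← X → B
  X is a fork here and X is conditioned on, so the path is blocked at X.
Path 6: L → N → B
  N is a chain here and N is conditioned on, so the path is blocked at N.
Since every path is blocked, d-separation holds.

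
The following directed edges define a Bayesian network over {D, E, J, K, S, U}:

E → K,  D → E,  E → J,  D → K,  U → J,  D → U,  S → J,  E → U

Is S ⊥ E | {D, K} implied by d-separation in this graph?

Yes

4 paths connect S and E; each must be blocked for d-separation to hold:
Path 1: S → J ← E
  J is a collider here and neither J nor any of its descendants is conditioned on, so the collider stays closed — the path is blocked at J.
Path 2: S → J ← U ← D → K ← E
  J is a collider here and neither J nor any of its descendants is conditioned on, so the collider stays closed — the path is blocked at J.
Path 3: S → J ← U ← D → E
  J is a collider here and neither J nor any of its descendants is conditioned on, so the collider stays closed — the path is blocked at J.
Path 4: S → J ← U ← E
  J is a collider here and neither J nor any of its descendants is conditioned on, so the collider stays closed — the path is blocked at J.
Every path is blocked, so S and E are d-separated given {D, K}.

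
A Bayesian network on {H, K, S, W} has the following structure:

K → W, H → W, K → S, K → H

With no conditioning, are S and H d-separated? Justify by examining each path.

Enumerating the 2 paths from S to H and testing each for blocking by ∅:
Path 1: S ← K → H
  K is a fork and K is not conditioned on — no node blocks this path, so it is active.
Path 2: S ← K → W ← H
  W is a collider here and neither W nor any of its descendants is conditioned on, so the collider stays closed — the path is blocked at W.
At least one path is unblocked, so d-separation fails.

No — S and H are not d-separated given ∅.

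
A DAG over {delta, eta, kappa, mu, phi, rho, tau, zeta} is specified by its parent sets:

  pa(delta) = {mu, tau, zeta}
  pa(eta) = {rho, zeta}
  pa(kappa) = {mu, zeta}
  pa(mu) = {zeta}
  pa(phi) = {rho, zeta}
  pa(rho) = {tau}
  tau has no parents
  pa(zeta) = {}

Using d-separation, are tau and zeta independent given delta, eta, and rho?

No

Enumerating the 5 paths from tau to zeta and testing each for blocking by {delta, eta, rho}:
Path 1: tau → rho → eta ← zeta
  rho is a chain here and rho is conditioned on, so the path is blocked at rho.
Path 2: tau → rho → phi ← zeta
  rho is a chain here and rho is conditioned on, so the path is blocked at rho.
Path 3: tau → delta ← mu → kappa ← zeta
  kappa is a collider here and neither kappa nor any of its descendants is conditioned on, so the collider stays closed — the path is blocked at kappa.
Path 4: tau → delta ← mu ← zeta
  delta is a collider and delta is conditioned on, which opens it; mu is a chain and mu is not conditioned on — no node blocks this path, so it is active.
Path 5: tau → delta ← zeta
  delta is a collider and delta is conditioned on, which opens it — no node blocks this path, so it is active.
Because an active path exists, tau and zeta are not d-separated.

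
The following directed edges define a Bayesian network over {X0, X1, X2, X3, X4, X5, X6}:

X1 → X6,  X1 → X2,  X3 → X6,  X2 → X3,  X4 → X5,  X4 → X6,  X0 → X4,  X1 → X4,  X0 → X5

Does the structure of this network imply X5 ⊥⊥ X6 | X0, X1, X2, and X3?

We examine all 6 paths between X5 and X6:
  1. X5 ← X0 → X4 → X6 — X0:fork[blocks]; X4:chain[open] ⇒ blocked
  2. X5 ← X0 → X4 ← X1 → X6 — X0:fork[blocks]; X4:collider[blocks]; X1:fork[blocks] ⇒ blocked
  3. X5 ← X0 → X4 ← X1 → X2 → X3 → X6 — X0:fork[blocks]; X4:collider[blocks]; X1:fork[blocks]; X2:chain[blocks]; X3:chain[blocks] ⇒ blocked
  4. X5 ← X4 → X6 — X4:fork[open] ⇒ active
  5. X5 ← X4 ← X1 → X6 — X4:chain[open]; X1:fork[blocks] ⇒ blocked
  6. X5 ← X4 ← X1 → X2 → X3 → X6 — X4:chain[open]; X1:fork[blocks]; X2:chain[blocks]; X3:chain[blocks] ⇒ blocked
Since the path X5 ← X4 → X6 is active, X5 and X6 are not d-separated given {X0, X1, X2, X3}.

No — X5 and X6 are not d-separated given {X0, X1, X2, X3}.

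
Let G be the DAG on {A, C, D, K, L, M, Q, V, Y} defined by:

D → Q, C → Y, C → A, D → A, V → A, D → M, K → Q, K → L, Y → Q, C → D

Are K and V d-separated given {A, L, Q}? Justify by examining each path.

No — K and V are not d-separated given {A, L, Q}.

We examine all 4 paths between K and V:
  1. K → Q ← Y ← C → A ← V — Q:collider[open]; Y:chain[open]; C:fork[open]; A:collider[open] ⇒ active
  2. K → Q ← Y ← C → D → A ← V — Q:collider[open]; Y:chain[open]; C:fork[open]; D:chain[open]; A:collider[open] ⇒ active
  3. K → Q ← D → A ← V — Q:collider[open]; D:fork[open]; A:collider[open] ⇒ active
  4. K → Q ← D ← C → A ← V — Q:collider[open]; D:chain[open]; C:fork[open]; A:collider[open] ⇒ active
Since the path K → Q ← Y ← C → A ← V is active, K and V are not d-separated given {A, L, Q}.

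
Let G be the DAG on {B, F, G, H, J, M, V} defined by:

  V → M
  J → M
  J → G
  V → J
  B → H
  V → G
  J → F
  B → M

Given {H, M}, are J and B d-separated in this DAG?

Enumerating the 3 paths from J to B and testing each for blocking by {H, M}:
  1. J ← V → M ← B — V:fork[open]; M:collider[open] ⇒ active
  2. J → G ← V → M ← B — G:collider[blocks]; V:fork[open]; M:collider[open] ⇒ blocked
  3. J → M ← B — M:collider[open] ⇒ active
At least one path is unblocked, so d-separation fails.

No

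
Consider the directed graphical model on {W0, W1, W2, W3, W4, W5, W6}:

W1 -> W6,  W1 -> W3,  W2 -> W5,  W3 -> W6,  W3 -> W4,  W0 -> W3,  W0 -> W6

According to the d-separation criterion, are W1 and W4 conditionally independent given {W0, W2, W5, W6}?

We examine all 3 paths between W1 and W4:
Path 1: W1 → W6 ← W3 → W4
  W6 is a collider and W6 is conditioned on, which opens it; W3 is a fork and W3 is not conditioned on — no node blocks this path, so it is active.
Path 2: W1 → W6 ← W0 → W3 → W4
  W0 is a fork here and W0 is conditioned on, so the path is blocked at W0.
Path 3: W1 → W3 → W4
  W3 is a chain and W3 is not conditioned on — no node blocks this path, so it is active.
Since the path W1 → W6 ← W3 → W4 is active, W1 and W4 are not d-separated given {W0, W2, W5, W6}.

No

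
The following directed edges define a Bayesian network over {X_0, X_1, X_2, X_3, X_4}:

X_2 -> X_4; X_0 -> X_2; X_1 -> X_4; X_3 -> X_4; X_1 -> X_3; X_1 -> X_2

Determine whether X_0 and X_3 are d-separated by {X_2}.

We examine all 4 paths between X_0 and X_3:
Path 1: X_0 → X_2 ← X_1 → X_4 ← X_3
  X_4 is a collider here and neither X_4 nor any of its descendants is conditioned on, so the collider stays closed — the path is blocked at X_4.
Path 2: X_0 → X_2 ← X_1 → X_3
  X_2 is a collider and X_2 is conditioned on, which opens it; X_1 is a fork and X_1 is not conditioned on — no node blocks this path, so it is active.
Path 3: X_0 → X_2 → X_4 ← X_1 → X_3
  X_2 is a chain here and X_2 is conditioned on, so the path is blocked at X_2.
Path 4: X_0 → X_2 → X_4 ← X_3
  X_2 is a chain here and X_2 is conditioned on, so the path is blocked at X_2.
Because an active path exists, X_0 and X_3 are not d-separated.

No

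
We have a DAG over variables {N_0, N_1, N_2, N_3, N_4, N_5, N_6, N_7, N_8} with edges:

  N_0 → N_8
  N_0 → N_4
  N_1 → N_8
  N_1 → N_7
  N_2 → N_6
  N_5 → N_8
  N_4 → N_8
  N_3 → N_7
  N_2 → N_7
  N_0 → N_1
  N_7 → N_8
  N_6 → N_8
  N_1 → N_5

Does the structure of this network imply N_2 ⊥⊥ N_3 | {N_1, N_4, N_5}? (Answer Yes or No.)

Yes — N_2 and N_3 are d-separated given {N_1, N_4, N_5}.

6 paths connect N_2 and N_3; each must be blocked for d-separation to hold:
Path 1: N_2 → N_7 ← N_3
  N_7 is a collider here and neither N_7 nor any of its descendants is conditioned on, so the collider stays closed — the path is blocked at N_7.
Path 2: N_2 → N_6 → N_8 ← N_7 ← N_3
  N_8 is a collider here and neither N_8 nor any of its descendants is conditioned on, so the collider stays closed — the path is blocked at N_8.
Path 3: N_2 → N_6 → N_8 ← N_0 → N_1 → N_7 ← N_3
  N_8 is a collider here and neither N_8 nor any of its descendants is conditioned on, so the collider stays closed — the path is blocked at N_8.
Path 4: N_2 → N_6 → N_8 ← N_1 → N_7 ← N_3
  N_8 is a collider here and neither N_8 nor any of its descendants is conditioned on, so the collider stays closed — the path is blocked at N_8.
Path 5: N_2 → N_6 → N_8 ← N_5 ← N_1 → N_7 ← N_3
  N_8 is a collider here and neither N_8 nor any of its descendants is conditioned on, so the collider stays closed — the path is blocked at N_8.
Path 6: N_2 → N_6 → N_8 ← N_4 ← N_0 → N_1 → N_7 ← N_3
  N_8 is a collider here and neither N_8 nor any of its descendants is conditioned on, so the collider stays closed — the path is blocked at N_8.
All paths are blocked; N_2 ⊥ N_3 | {N_1, N_4, N_5} holds.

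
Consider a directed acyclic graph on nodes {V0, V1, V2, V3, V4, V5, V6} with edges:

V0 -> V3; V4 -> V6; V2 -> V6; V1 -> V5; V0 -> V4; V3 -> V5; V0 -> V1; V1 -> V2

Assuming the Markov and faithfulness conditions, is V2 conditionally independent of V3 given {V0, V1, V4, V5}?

Yes

There are 4 undirected paths between V2 and V3; checking each against the conditioning set {V0, V1, V4, V5}:
Path 1: V2 → V6 ← V4 ← V0 → V3
  V6 is a collider here and neither V6 nor any of its descendants is conditioned on, so the collider stays closed — the path is blocked at V6.
Path 2: V2 → V6 ← V4 ← V0 → V1 → V5 ← V3
  V6 is a collider here and neither V6 nor any of its descendants is conditioned on, so the collider stays closed — the path is blocked at V6.
Path 3: V2 ← V1 ← V0 → V3
  V1 is a chain here and V1 is conditioned on, so the path is blocked at V1.
Path 4: V2 ← V1 → V5 ← V3
  V1 is a fork here and V1 is conditioned on, so the path is blocked at V1.
All paths are blocked; V2 ⊥ V3 | {V0, V1, V4, V5} holds.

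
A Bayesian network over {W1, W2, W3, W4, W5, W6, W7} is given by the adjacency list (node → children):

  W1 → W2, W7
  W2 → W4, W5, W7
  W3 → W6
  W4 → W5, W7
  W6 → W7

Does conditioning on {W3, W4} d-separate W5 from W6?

There are 6 undirected paths between W5 and W6; checking each against the conditioning set {W3, W4}:
Path 1: W5 ← W2 → W7 ← W6
  W7 is a collider here and neither W7 nor any of its descendants is conditioned on, so the collider stays closed — the path is blocked at W7.
Path 2: W5 ← W2 → W4 → W7 ← W6
  W4 is a chain here and W4 is conditioned on, so the path is blocked at W4.
Path 3: W5 ← W2 ← W1 → W7 ← W6
  W7 is a collider here and neither W7 nor any of its descendants is conditioned on, so the collider stays closed — the path is blocked at W7.
Path 4: W5 ← W4 → W7 ← W6
  W4 is a fork here and W4 is conditioned on, so the path is blocked at W4.
Path 5: W5 ← W4 ← W2 → W7 ← W6
  W4 is a chain here and W4 is conditioned on, so the path is blocked at W4.
Path 6: W5 ← W4 ← W2 ← W1 → W7 ← W6
  W4 is a chain here and W4 is conditioned on, so the path is blocked at W4.
Since every path is blocked, d-separation holds.

Yes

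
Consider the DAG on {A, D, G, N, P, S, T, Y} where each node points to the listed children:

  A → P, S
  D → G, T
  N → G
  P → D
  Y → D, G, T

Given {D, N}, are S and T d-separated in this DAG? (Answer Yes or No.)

There are 3 undirected paths between S and T; checking each against the conditioning set {D, N}:
  1. S ← A → P → D ← Y → T — A:fork[open]; P:chain[open]; D:collider[open]; Y:fork[open] ⇒ active
  2. S ← A → P → D → G ← Y → T — A:fork[open]; P:chain[open]; D:chain[blocks]; G:collider[blocks]; Y:fork[open] ⇒ blocked
  3. S ← A → P → D → T — A:fork[open]; P:chain[open]; D:chain[blocks] ⇒ blocked
At least one path is unblocked, so d-separation fails.

No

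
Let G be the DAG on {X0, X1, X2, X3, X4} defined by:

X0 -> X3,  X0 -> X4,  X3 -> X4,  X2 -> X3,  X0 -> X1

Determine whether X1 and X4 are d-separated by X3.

No

There are 2 undirected paths between X1 and X4; checking each against the conditioning set {X3}:
  1. X1 ← X0 → X4 — X0:fork[open] ⇒ active
  2. X1 ← X0 → X3 → X4 — X0:fork[open]; X3:chain[blocks] ⇒ blocked
Since the path X1 ← X0 → X4 is active, X1 and X4 are not d-separated given {X3}.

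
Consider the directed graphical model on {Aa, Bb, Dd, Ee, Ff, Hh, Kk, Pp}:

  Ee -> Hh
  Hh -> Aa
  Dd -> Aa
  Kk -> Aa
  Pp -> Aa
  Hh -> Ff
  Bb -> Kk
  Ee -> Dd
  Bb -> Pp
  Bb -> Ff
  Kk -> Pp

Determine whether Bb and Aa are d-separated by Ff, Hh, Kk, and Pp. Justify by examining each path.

Yes

There are 6 undirected paths between Bb and Aa; checking each against the conditioning set {Ff, Hh, Kk, Pp}:
Path 1: Bb → Pp → Aa
  Pp is a chain here and Pp is conditioned on, so the path is blocked at Pp.
Path 2: Bb → Pp ← Kk → Aa
  Kk is a fork here and Kk is conditioned on, so the path is blocked at Kk.
Path 3: Bb → Ff ← Hh → Aa
  Hh is a fork here and Hh is conditioned on, so the path is blocked at Hh.
Path 4: Bb → Ff ← Hh ← Ee → Dd → Aa
  Hh is a chain here and Hh is conditioned on, so the path is blocked at Hh.
Path 5: Bb → Kk → Pp → Aa
  Kk is a chain here and Kk is conditioned on, so the path is blocked at Kk.
Path 6: Bb → Kk → Aa
  Kk is a chain here and Kk is conditioned on, so the path is blocked at Kk.
Since every path is blocked, d-separation holds.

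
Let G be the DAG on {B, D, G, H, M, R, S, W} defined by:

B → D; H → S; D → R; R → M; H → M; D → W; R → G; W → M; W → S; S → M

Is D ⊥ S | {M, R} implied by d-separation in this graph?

There are 6 undirected paths between D and S; checking each against the conditioning set {M, R}:
Path 1: D → W → M ← H → S
  W is a chain and W is not conditioned on; M is a collider and M is conditioned on, which opens it; H is a fork and H is not conditioned on — no node blocks this path, so it is active.
Path 2: D → W → M ← S
  W is a chain and W is not conditioned on; M is a collider and M is conditioned on, which opens it — no node blocks this path, so it is active.
Path 3: D → W → S
  W is a chain and W is not conditioned on — no node blocks this path, so it is active.
Path 4: D → R → M ← W → S
  R is a chain here and R is conditioned on, so the path is blocked at R.
Path 5: D → R → M ← H → S
  R is a chain here and R is conditioned on, so the path is blocked at R.
Path 6: D → R → M ← S
  R is a chain here and R is conditioned on, so the path is blocked at R.
Because an active path exists, D and S are not d-separated.

No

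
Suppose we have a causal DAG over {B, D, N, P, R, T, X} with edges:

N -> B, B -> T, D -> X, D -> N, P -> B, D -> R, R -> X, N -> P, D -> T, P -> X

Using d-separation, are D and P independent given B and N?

Yes

There are 6 undirected paths between D and P; checking each against the conditioning set {B, N}:
Path 1: D → T ← B ← P
  T is a collider here and neither T nor any of its descendants is conditioned on, so the collider stays closed — the path is blocked at T.
Path 2: D → T ← B ← N → P
  T is a collider here and neither T nor any of its descendants is conditioned on, so the collider stays closed — the path is blocked at T.
Path 3: D → R → X ← P
  X is a collider here and neither X nor any of its descendants is conditioned on, so the collider stays closed — the path is blocked at X.
Path 4: D → N → P
  N is a chain here and N is conditioned on, so the path is blocked at N.
Path 5: D → N → B ← P
  N is a chain here and N is conditioned on, so the path is blocked at N.
Path 6: D → X ← P
  X is a collider here and neither X nor any of its descendants is conditioned on, so the collider stays closed — the path is blocked at X.
All paths are blocked; D ⊥ P | {B, N} holds.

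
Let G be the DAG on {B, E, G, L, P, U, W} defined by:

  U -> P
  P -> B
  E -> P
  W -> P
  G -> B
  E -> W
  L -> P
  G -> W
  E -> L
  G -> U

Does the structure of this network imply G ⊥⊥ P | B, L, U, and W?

No

Enumerating the 5 paths from G to P and testing each for blocking by {B, L, U, W}:
Path 1: G → U → P
  U is a chain here and U is conditioned on, so the path is blocked at U.
Path 2: G → B ← P
  B is a collider and B is conditioned on, which opens it — no node blocks this path, so it is active.
Path 3: G → W → P
  W is a chain here and W is conditioned on, so the path is blocked at W.
Path 4: G → W ← E → P
  W is a collider and W is conditioned on, which opens it; E is a fork and E is not conditioned on — no node blocks this path, so it is active.
Path 5: G → W ← E → L → P
  L is a chain here and L is conditioned on, so the path is blocked at L.
At least one path is unblocked, so d-separation fails.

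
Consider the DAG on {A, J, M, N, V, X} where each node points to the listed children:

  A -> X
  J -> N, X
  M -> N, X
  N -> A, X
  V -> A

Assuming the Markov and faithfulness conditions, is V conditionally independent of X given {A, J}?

No

We examine all 4 paths between V and X:
Path 1: V → A ← N → X
  A is a collider and A is conditioned on, which opens it; N is a fork and N is not conditioned on — no node blocks this path, so it is active.
Path 2: V → A ← N ← M → X
  A is a collider and A is conditioned on, which opens it; N is a chain and N is not conditioned on; M is a fork and M is not conditioned on — no node blocks this path, so it is active.
Path 3: V → A ← N ← J → X
  J is a fork here and J is conditioned on, so the path is blocked at J.
Path 4: V → A → X
  A is a chain here and A is conditioned on, so the path is blocked at A.
Since the path V → A ← N → X is active, V and X are not d-separated given {A, J}.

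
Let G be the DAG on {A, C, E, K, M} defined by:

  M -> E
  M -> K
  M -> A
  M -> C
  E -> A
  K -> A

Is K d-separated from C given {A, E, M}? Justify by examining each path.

Yes — K and C are d-separated given {A, E, M}.

There are 3 undirected paths between K and C; checking each against the conditioning set {A, E, M}:
Path 1: K ← M → C
  M is a fork here and M is conditioned on, so the path is blocked at M.
Path 2: K → A ← M → C
  M is a fork here and M is conditioned on, so the path is blocked at M.
Path 3: K → A ← E ← M → C
  E is a chain here and E is conditioned on, so the path is blocked at E.
Since every path is blocked, d-separation holds.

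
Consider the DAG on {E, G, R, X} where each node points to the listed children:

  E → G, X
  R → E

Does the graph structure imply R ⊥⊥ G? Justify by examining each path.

No — R and G are not d-separated given ∅.

The only undirected path from R to G is:
Path 1: R → E → G
  E is a chain and E is not conditioned on — no node blocks this path, so it is active.
Because an active path exists, R and G are not d-separated.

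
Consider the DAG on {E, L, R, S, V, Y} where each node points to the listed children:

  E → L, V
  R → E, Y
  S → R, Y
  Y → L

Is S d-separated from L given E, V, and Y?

Yes — S and L are d-separated given {E, V, Y}.

There are 4 undirected paths between S and L; checking each against the conditioning set {E, V, Y}:
  1. S → R → E → L — R:chain[open]; E:chain[blocks] ⇒ blocked
  2. S → R → Y → L — R:chain[open]; Y:chain[blocks] ⇒ blocked
  3. S → Y ← R → E → L — Y:collider[open]; R:fork[open]; E:chain[blocks] ⇒ blocked
  4. S → Y → L — Y:chain[blocks] ⇒ blocked
Since every path is blocked, d-separation holds.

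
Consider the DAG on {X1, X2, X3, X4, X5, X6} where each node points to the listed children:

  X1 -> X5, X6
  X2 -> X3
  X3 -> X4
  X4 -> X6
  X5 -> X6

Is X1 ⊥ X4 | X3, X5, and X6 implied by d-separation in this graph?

No

We examine all 2 paths between X1 and X4:
Path 1: X1 → X5 → X6 ← X4
  X5 is a chain here and X5 is conditioned on, so the path is blocked at X5.
Path 2: X1 → X6 ← X4
  X6 is a collider and X6 is conditioned on, which opens it — no node blocks this path, so it is active.
At least one path is unblocked, so d-separation fails.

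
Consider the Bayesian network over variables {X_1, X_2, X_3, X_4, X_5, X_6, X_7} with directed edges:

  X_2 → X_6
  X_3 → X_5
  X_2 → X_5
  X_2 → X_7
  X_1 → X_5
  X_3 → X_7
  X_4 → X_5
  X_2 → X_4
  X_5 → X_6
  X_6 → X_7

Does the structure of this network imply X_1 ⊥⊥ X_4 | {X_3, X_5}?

We examine all 6 paths between X_1 and X_4:
  1. X_1 → X_5 ← X_2 → X_4 — X_5:collider[open]; X_2:fork[open] ⇒ active
  2. X_1 → X_5 ← X_4 — X_5:collider[open] ⇒ active
  3. X_1 → X_5 ← X_3 → X_7 ← X_2 → X_4 — X_5:collider[open]; X_3:fork[blocks]; X_7:collider[blocks]; X_2:fork[open] ⇒ blocked
  4. X_1 → X_5 ← X_3 → X_7 ← X_6 ← X_2 → X_4 — X_5:collider[open]; X_3:fork[blocks]; X_7:collider[blocks]; X_6:chain[open]; X_2:fork[open] ⇒ blocked
  5. X_1 → X_5 → X_6 → X_7 ← X_2 → X_4 — X_5:chain[blocks]; X_6:chain[open]; X_7:collider[blocks]; X_2:fork[open] ⇒ blocked
  6. X_1 → X_5 → X_6 ← X_2 → X_4 — X_5:chain[blocks]; X_6:collider[blocks]; X_2:fork[open] ⇒ blocked
Since the path X_1 → X_5 ← X_2 → X_4 is active, X_1 and X_4 are not d-separated given {X_3, X_5}.

No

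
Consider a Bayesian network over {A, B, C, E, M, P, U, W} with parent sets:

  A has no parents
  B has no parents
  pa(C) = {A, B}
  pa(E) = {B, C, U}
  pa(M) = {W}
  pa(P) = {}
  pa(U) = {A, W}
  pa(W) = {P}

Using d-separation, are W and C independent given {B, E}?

No

We examine all 3 paths between W and C:
  1. W → U ← A → C — U:collider[open]; A:fork[open] ⇒ active
  2. W → U → E ← B → C — U:chain[open]; E:collider[open]; B:fork[blocks] ⇒ blocked
  3. W → U → E ← C — U:chain[open]; E:collider[open] ⇒ active
At least one path is unblocked, so d-separation fails.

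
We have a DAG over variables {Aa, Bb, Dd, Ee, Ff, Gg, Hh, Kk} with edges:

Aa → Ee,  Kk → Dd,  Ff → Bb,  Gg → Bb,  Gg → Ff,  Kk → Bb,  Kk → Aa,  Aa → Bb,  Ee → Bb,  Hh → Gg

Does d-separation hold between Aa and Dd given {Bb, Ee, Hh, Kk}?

Enumerating the 3 paths from Aa to Dd and testing each for blocking by {Bb, Ee, Hh, Kk}:
  1. Aa ← Kk → Dd — Kk:fork[blocks] ⇒ blocked
  2. Aa → Bb ← Kk → Dd — Bb:collider[open]; Kk:fork[blocks] ⇒ blocked
  3. Aa → Ee → Bb ← Kk → Dd — Ee:chain[blocks]; Bb:collider[open]; Kk:fork[blocks] ⇒ blocked
Since every path is blocked, d-separation holds.

Yes — Aa and Dd are d-separated given {Bb, Ee, Hh, Kk}.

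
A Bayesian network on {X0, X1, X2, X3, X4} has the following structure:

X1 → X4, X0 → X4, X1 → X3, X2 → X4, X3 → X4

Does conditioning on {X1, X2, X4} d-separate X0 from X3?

Enumerating the 2 paths from X0 to X3 and testing each for blocking by {X1, X2, X4}:
Path 1: X0 → X4 ← X3
  X4 is a collider and X4 is conditioned on, which opens it — no node blocks this path, so it is active.
Path 2: X0 → X4 ← X1 → X3
  X1 is a fork here and X1 is conditioned on, so the path is blocked at X1.
Because an active path exists, X0 and X3 are not d-separated.

No — X0 and X3 are not d-separated given {X1, X2, X4}.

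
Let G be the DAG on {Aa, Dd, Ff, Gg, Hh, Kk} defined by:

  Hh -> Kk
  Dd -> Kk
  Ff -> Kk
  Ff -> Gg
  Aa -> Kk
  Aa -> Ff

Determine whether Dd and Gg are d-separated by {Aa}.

2 paths connect Dd and Gg; each must be blocked for d-separation to hold:
Path 1: Dd → Kk ← Aa → Ff → Gg
  Kk is a collider here and neither Kk nor any of its descendants is conditioned on, so the collider stays closed — the path is blocked at Kk.
Path 2: Dd → Kk ← Ff → Gg
  Kk is a collider here and neither Kk nor any of its descendants is conditioned on, so the collider stays closed — the path is blocked at Kk.
Since every path is blocked, d-separation holds.

Yes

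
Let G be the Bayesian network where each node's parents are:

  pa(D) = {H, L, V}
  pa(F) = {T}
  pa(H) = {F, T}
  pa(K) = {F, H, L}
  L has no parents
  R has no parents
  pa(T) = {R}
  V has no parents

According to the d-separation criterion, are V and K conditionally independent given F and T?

Yes

There are 4 undirected paths between V and K; checking each against the conditioning set {F, T}:
  1. V → D ← L → K — D:collider[blocks]; L:fork[open] ⇒ blocked
  2. V → D ← H → K — D:collider[blocks]; H:fork[open] ⇒ blocked
  3. V → D ← H ← T → F → K — D:collider[blocks]; H:chain[open]; T:fork[blocks]; F:chain[blocks] ⇒ blocked
  4. V → D ← H ← F → K — D:collider[blocks]; H:chain[open]; F:fork[blocks] ⇒ blocked
Every path is blocked, so V and K are d-separated given {F, T}.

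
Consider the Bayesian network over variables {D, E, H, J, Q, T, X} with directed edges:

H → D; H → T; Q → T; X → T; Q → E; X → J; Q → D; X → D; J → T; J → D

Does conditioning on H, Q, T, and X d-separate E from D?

Yes

There are 6 undirected paths between E and D; checking each against the conditioning set {H, Q, T, X}:
  1. E ← Q → T ← H → D — Q:fork[blocks]; T:collider[open]; H:fork[blocks] ⇒ blocked
  2. E ← Q → T ← X → J → D — Q:fork[blocks]; T:collider[open]; X:fork[blocks]; J:chain[open] ⇒ blocked
  3. E ← Q → T ← X → D — Q:fork[blocks]; T:collider[open]; X:fork[blocks] ⇒ blocked
  4. E ← Q → T ← J ← X → D — Q:fork[blocks]; T:collider[open]; J:chain[open]; X:fork[blocks] ⇒ blocked
  5. E ← Q → T ← J → D — Q:fork[blocks]; T:collider[open]; J:fork[open] ⇒ blocked
  6. E ← Q → D — Q:fork[blocks] ⇒ blocked
All paths are blocked; E ⊥ D | {H, Q, T, X} holds.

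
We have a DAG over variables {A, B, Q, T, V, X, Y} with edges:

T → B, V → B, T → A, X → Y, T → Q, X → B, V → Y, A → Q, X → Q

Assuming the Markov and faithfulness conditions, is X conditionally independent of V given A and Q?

Yes — X and V are d-separated given {A, Q}.

We examine all 4 paths between X and V:
  1. X → B ← V — B:collider[blocks] ⇒ blocked
  2. X → Q ← T → B ← V — Q:collider[open]; T:fork[open]; B:collider[blocks] ⇒ blocked
  3. X → Q ← A ← T → B ← V — Q:collider[open]; A:chain[blocks]; T:fork[open]; B:collider[blocks] ⇒ blocked
  4. X → Y ← V — Y:collider[blocks] ⇒ blocked
Every path is blocked, so X and V are d-separated given {A, Q}.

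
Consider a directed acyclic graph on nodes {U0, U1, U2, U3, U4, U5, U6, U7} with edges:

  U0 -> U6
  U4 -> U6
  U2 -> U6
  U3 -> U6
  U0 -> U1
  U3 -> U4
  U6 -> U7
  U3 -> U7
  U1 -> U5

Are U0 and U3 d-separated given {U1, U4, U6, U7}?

3 paths connect U0 and U3; each must be blocked for d-separation to hold:
Path 1: U0 → U6 → U7 ← U3
  U6 is a chain here and U6 is conditioned on, so the path is blocked at U6.
Path 2: U0 → U6 ← U3
  U6 is a collider and U6 is conditioned on, which opens it — no node blocks this path, so it is active.
Path 3: U0 → U6 ← U4 ← U3
  U4 is a chain here and U4 is conditioned on, so the path is blocked at U4.
Because an active path exists, U0 and U3 are not d-separated.

No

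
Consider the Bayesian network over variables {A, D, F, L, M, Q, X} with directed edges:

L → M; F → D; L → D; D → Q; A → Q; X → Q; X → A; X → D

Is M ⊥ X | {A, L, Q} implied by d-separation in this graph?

Yes — M and X are d-separated given {A, L, Q}.

There are 3 undirected paths between M and X; checking each against the conditioning set {A, L, Q}:
Path 1: M ← L → D → Q ← X
  L is a fork here and L is conditioned on, so the path is blocked at L.
Path 2: M ← L → D → Q ← A ← X
  L is a fork here and L is conditioned on, so the path is blocked at L.
Path 3: M ← L → D ← X
  L is a fork here and L is conditioned on, so the path is blocked at L.
Since every path is blocked, d-separation holds.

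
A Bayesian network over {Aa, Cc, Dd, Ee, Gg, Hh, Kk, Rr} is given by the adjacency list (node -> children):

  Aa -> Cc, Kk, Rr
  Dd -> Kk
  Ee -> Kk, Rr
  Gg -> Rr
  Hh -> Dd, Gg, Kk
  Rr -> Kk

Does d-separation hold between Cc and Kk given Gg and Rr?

No

Enumerating the 5 paths from Cc to Kk and testing each for blocking by {Gg, Rr}:
  1. Cc ← Aa → Kk — Aa:fork[open] ⇒ active
  2. Cc ← Aa → Rr ← Gg ← Hh → Dd → Kk — Aa:fork[open]; Rr:collider[open]; Gg:chain[blocks]; Hh:fork[open]; Dd:chain[open] ⇒ blocked
  3. Cc ← Aa → Rr ← Gg ← Hh → Kk — Aa:fork[open]; Rr:collider[open]; Gg:chain[blocks]; Hh:fork[open] ⇒ blocked
  4. Cc ← Aa → Rr → Kk — Aa:fork[open]; Rr:chain[blocks] ⇒ blocked
  5. Cc ← Aa → Rr ← Ee → Kk — Aa:fork[open]; Rr:collider[open]; Ee:fork[open] ⇒ active
At least one path is unblocked, so d-separation fails.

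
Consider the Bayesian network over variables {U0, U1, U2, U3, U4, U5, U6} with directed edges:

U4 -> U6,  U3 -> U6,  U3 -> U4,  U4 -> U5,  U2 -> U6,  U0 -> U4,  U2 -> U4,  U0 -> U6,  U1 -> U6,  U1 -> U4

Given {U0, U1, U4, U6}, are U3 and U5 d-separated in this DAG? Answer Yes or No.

There are 5 undirected paths between U3 and U5; checking each against the conditioning set {U0, U1, U4, U6}:
  1. U3 → U6 ← U1 → U4 → U5 — U6:collider[open]; U1:fork[blocks]; U4:chain[blocks] ⇒ blocked
  2. U3 → U6 ← U4 → U5 — U6:collider[open]; U4:fork[blocks] ⇒ blocked
  3. U3 → U6 ← U2 → U4 → U5 — U6:collider[open]; U2:fork[open]; U4:chain[blocks] ⇒ blocked
  4. U3 → U6 ← U0 → U4 → U5 — U6:collider[open]; U0:fork[blocks]; U4:chain[blocks] ⇒ blocked
  5. U3 → U4 → U5 — U4:chain[blocks] ⇒ blocked
Every path is blocked, so U3 and U5 are d-separated given {U0, U1, U4, U6}.

Yes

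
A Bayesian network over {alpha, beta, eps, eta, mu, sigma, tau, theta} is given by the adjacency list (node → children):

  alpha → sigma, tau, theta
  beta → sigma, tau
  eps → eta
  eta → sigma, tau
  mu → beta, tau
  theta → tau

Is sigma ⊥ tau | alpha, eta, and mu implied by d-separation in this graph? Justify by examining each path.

There are 5 undirected paths between sigma and tau; checking each against the conditioning set {alpha, eta, mu}:
Path 1: sigma ← beta ← mu → tau
  mu is a fork here and mu is conditioned on, so the path is blocked at mu.
Path 2: sigma ← beta → tau
  beta is a fork and beta is not conditioned on — no node blocks this path, so it is active.
Path 3: sigma ← eta → tau
  eta is a fork here and eta is conditioned on, so the path is blocked at eta.
Path 4: sigma ← alpha → theta → tau
  alpha is a fork here and alpha is conditioned on, so the path is blocked at alpha.
Path 5: sigma ← alpha → tau
  alpha is a fork here and alpha is conditioned on, so the path is blocked at alpha.
Because an active path exists, sigma and tau are not d-separated.

No — sigma and tau are not d-separated given {alpha, eta, mu}.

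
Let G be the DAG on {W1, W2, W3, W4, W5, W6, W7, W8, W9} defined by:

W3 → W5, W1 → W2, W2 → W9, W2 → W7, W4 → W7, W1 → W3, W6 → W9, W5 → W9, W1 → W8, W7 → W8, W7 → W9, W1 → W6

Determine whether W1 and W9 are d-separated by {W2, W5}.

No

There are 6 undirected paths between W1 and W9; checking each against the conditioning set {W2, W5}:
  1. W1 → W8 ← W7 → W9 — W8:collider[blocks]; W7:fork[open] ⇒ blocked
  2. W1 → W8 ← W7 ← W2 → W9 — W8:collider[blocks]; W7:chain[open]; W2:fork[blocks] ⇒ blocked
  3. W1 → W3 → W5 → W9 — W3:chain[open]; W5:chain[blocks] ⇒ blocked
  4. W1 → W6 → W9 — W6:chain[open] ⇒ active
  5. W1 → W2 → W7 → W9 — W2:chain[blocks]; W7:chain[open] ⇒ blocked
  6. W1 → W2 → W9 — W2:chain[blocks] ⇒ blocked
Since the path W1 → W6 → W9 is active, W1 and W9 are not d-separated given {W2, W5}.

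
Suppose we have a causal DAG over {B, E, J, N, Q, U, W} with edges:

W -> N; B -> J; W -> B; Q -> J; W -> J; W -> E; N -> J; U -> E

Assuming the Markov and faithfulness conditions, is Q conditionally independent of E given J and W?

There are 3 undirected paths between Q and E; checking each against the conditioning set {J, W}:
Path 1: Q → J ← N ← W → E
  W is a fork here and W is conditioned on, so the path is blocked at W.
Path 2: Q → J ← W → E
  W is a fork here and W is conditioned on, so the path is blocked at W.
Path 3: Q → J ← B ← W → E
  W is a fork here and W is conditioned on, so the path is blocked at W.
All paths are blocked; Q ⊥ E | {J, W} holds.

Yes — Q and E are d-separated given {J, W}.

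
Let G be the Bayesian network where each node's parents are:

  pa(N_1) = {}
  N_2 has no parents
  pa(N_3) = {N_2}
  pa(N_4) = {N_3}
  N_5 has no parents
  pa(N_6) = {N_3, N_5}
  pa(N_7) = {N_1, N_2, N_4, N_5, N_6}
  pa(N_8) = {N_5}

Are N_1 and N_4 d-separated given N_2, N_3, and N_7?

We examine all 4 paths between N_1 and N_4:
  1. N_1 → N_7 ← N_2 → N_3 → N_4 — N_7:collider[open]; N_2:fork[blocks]; N_3:chain[blocks] ⇒ blocked
  2. N_1 → N_7 ← N_6 ← N_3 → N_4 — N_7:collider[open]; N_6:chain[open]; N_3:fork[blocks] ⇒ blocked
  3. N_1 → N_7 ← N_5 → N_6 ← N_3 → N_4 — N_7:collider[open]; N_5:fork[open]; N_6:collider[open]; N_3:fork[blocks] ⇒ blocked
  4. N_1 → N_7 ← N_4 — N_7:collider[open] ⇒ active
Since the path N_1 → N_7 ← N_4 is active, N_1 and N_4 are not d-separated given {N_2, N_3, N_7}.

No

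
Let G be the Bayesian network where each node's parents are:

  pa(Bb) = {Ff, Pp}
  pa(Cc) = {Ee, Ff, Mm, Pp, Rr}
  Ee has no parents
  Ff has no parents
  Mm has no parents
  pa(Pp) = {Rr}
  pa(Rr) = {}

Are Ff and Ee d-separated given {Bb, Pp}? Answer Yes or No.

3 paths connect Ff and Ee; each must be blocked for d-separation to hold:
  1. Ff → Bb ← Pp → Cc ← Ee — Bb:collider[open]; Pp:fork[blocks]; Cc:collider[blocks] ⇒ blocked
  2. Ff → Bb ← Pp ← Rr → Cc ← Ee — Bb:collider[open]; Pp:chain[blocks]; Rr:fork[open]; Cc:collider[blocks] ⇒ blocked
  3. Ff → Cc ← Ee — Cc:collider[blocks] ⇒ blocked
Since every path is blocked, d-separation holds.

Yes — Ff and Ee are d-separated given {Bb, Pp}.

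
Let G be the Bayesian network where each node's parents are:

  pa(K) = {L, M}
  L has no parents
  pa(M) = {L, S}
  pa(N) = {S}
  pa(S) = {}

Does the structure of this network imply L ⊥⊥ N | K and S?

Yes

2 paths connect L and N; each must be blocked for d-separation to hold:
Path 1: L → K ← M ← S → N
  S is a fork here and S is conditioned on, so the path is blocked at S.
Path 2: L → M ← S → N
  S is a fork here and S is conditioned on, so the path is blocked at S.
All paths are blocked; L ⊥ N | {K, S} holds.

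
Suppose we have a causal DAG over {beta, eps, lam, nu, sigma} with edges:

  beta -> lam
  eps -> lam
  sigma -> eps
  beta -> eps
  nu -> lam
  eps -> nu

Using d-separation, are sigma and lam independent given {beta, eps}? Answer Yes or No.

Yes

There are 3 undirected paths between sigma and lam; checking each against the conditioning set {beta, eps}:
Path 1: sigma → eps → lam
  eps is a chain here and eps is conditioned on, so the path is blocked at eps.
Path 2: sigma → eps ← beta → lam
  beta is a fork here and beta is conditioned on, so the path is blocked at beta.
Path 3: sigma → eps → nu → lam
  eps is a chain here and eps is conditioned on, so the path is blocked at eps.
Since every path is blocked, d-separation holds.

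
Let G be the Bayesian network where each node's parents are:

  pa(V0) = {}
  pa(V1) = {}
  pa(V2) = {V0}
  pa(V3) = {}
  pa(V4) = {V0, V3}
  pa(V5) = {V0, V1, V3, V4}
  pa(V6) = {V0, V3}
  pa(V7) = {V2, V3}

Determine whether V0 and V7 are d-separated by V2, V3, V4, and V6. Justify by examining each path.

Yes

There are 6 undirected paths between V0 and V7; checking each against the conditioning set {V2, V3, V4, V6}:
  1. V0 → V4 → V5 ← V3 → V7 — V4:chain[blocks]; V5:collider[blocks]; V3:fork[blocks] ⇒ blocked
  2. V0 → V4 ← V3 → V7 — V4:collider[open]; V3:fork[blocks] ⇒ blocked
  3. V0 → V5 ← V4 ← V3 → V7 — V5:collider[blocks]; V4:chain[blocks]; V3:fork[blocks] ⇒ blocked
  4. V0 → V5 ← V3 → V7 — V5:collider[blocks]; V3:fork[blocks] ⇒ blocked
  5. V0 → V6 ← V3 → V7 — V6:collider[open]; V3:fork[blocks] ⇒ blocked
  6. V0 → V2 → V7 — V2:chain[blocks] ⇒ blocked
Every path is blocked, so V0 and V7 are d-separated given {V2, V3, V4, V6}.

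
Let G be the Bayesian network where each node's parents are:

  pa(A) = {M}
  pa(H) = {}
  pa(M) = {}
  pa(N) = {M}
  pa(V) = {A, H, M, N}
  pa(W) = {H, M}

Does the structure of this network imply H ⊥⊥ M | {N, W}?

There are 4 undirected paths between H and M; checking each against the conditioning set {N, W}:
Path 1: H → W ← M
  W is a collider and W is conditioned on, which opens it — no node blocks this path, so it is active.
Path 2: H → V ← N ← M
  V is a collider here and neither V nor any of its descendants is conditioned on, so the collider stays closed — the path is blocked at V.
Path 3: H → V ← A ← M
  V is a collider here and neither V nor any of its descendants is conditioned on, so the collider stays closed — the path is blocked at V.
Path 4: H → V ← M
  V is a collider here and neither V nor any of its descendants is conditioned on, so the collider stays closed — the path is blocked at V.
Because an active path exists, H and M are not d-separated.

No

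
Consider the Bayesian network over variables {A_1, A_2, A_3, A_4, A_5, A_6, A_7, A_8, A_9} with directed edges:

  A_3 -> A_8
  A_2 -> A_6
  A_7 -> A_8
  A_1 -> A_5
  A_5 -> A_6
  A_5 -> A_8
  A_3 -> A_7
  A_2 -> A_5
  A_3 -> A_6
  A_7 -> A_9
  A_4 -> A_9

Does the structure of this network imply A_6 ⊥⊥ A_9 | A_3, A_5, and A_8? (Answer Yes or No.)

Yes

6 paths connect A_6 and A_9; each must be blocked for d-separation to hold:
Path 1: A_6 ← A_5 → A_8 ← A_3 → A_7 → A_9
  A_5 is a fork here and A_5 is conditioned on, so the path is blocked at A_5.
Path 2: A_6 ← A_5 → A_8 ← A_7 → A_9
  A_5 is a fork here and A_5 is conditioned on, so the path is blocked at A_5.
Path 3: A_6 ← A_3 → A_8 ← A_7 → A_9
  A_3 is a fork here and A_3 is conditioned on, so the path is blocked at A_3.
Path 4: A_6 ← A_3 → A_7 → A_9
  A_3 is a fork here and A_3 is conditioned on, so the path is blocked at A_3.
Path 5: A_6 ← A_2 → A_5 → A_8 ← A_3 → A_7 → A_9
  A_5 is a chain here and A_5 is conditioned on, so the path is blocked at A_5.
Path 6: A_6 ← A_2 → A_5 → A_8 ← A_7 → A_9
  A_5 is a chain here and A_5 is conditioned on, so the path is blocked at A_5.
Every path is blocked, so A_6 and A_9 are d-separated given {A_3, A_5, A_8}.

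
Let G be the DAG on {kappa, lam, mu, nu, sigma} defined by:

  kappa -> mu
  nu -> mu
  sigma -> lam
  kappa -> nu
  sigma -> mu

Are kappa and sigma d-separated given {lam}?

Yes — kappa and sigma are d-separated given {lam}.

Enumerating the 2 paths from kappa to sigma and testing each for blocking by {lam}:
Path 1: kappa → mu ← sigma
  mu is a collider here and neither mu nor any of its descendants is conditioned on, so the collider stays closed — the path is blocked at mu.
Path 2: kappa → nu → mu ← sigma
  mu is a collider here and neither mu nor any of its descendants is conditioned on, so the collider stays closed — the path is blocked at mu.
Every path is blocked, so kappa and sigma are d-separated given {lam}.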